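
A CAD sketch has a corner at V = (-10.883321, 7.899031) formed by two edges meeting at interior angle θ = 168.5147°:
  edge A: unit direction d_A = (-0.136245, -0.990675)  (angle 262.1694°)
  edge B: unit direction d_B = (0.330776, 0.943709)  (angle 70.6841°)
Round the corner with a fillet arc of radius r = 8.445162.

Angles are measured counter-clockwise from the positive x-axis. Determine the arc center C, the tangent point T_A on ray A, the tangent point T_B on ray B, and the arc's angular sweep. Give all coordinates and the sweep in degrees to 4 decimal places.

center=(-2.6326,5.9071) T_A=(-10.9990,7.0577) T_B=(-10.6024,8.7005) sweep=11.4853

bisector direction at 346.4268° = (0.972071,-0.234688)
center distance |VC| = r/sin(θ/2) = 8.445162/sin(84.2574°) = 8.487759
C = V + |VC|·bis = (-2.6326,5.9071)
T_A = V + ((C−V)·d_A)·d_A = V + 0.8493·d_A = (-10.9990,7.0577)
T_B = V + ((C−V)·d_B)·d_B = V + 0.8493·d_B = (-10.6024,8.7005)
sweep = 180° − θ = 11.4853°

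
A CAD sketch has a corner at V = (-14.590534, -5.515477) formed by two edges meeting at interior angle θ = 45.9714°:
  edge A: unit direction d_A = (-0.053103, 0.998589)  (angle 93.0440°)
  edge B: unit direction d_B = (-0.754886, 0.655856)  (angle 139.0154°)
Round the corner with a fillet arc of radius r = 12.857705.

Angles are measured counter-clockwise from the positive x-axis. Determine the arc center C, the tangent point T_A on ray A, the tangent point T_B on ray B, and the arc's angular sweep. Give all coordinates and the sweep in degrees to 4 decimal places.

bisector direction at 116.0297° = (-0.438837,0.898567)
center distance |VC| = r/sin(θ/2) = 12.857705/sin(22.9857°) = 32.926145
C = V + |VC|·bis = (-29.0397,24.0709)
T_A = V + ((C−V)·d_A)·d_A = V + 30.3119·d_A = (-16.2002,24.7536)
T_B = V + ((C−V)·d_B)·d_B = V + 30.3119·d_B = (-37.4725,14.3648)
sweep = 180° − θ = 134.0286°

center=(-29.0397,24.0709) T_A=(-16.2002,24.7536) T_B=(-37.4725,14.3648) sweep=134.0286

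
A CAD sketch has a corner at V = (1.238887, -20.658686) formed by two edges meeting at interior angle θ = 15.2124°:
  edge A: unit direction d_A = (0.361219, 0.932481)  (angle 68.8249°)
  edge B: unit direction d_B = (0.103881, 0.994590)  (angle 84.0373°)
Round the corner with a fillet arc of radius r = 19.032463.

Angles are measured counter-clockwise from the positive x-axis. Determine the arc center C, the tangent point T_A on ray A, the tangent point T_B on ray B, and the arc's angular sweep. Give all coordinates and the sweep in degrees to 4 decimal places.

bisector direction at 76.4311° = (0.234615,0.972088)
center distance |VC| = r/sin(θ/2) = 19.032463/sin(7.6062°) = 143.789198
C = V + |VC|·bis = (34.9739,119.1171)
T_A = V + ((C−V)·d_A)·d_A = V + 142.5240·d_A = (52.7213,112.2422)
T_B = V + ((C−V)·d_B)·d_B = V + 142.5240·d_B = (16.0444,121.0943)
sweep = 180° − θ = 164.7876°

center=(34.9739,119.1171) T_A=(52.7213,112.2422) T_B=(16.0444,121.0943) sweep=164.7876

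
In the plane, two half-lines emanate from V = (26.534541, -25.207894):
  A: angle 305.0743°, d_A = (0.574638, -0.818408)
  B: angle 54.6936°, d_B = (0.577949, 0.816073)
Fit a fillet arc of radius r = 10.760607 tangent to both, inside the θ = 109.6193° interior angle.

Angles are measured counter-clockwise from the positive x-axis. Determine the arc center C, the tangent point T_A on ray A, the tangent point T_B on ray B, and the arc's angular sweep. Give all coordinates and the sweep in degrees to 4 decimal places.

center=(39.7015,-25.2346) T_A=(30.8949,-31.4180) T_B=(30.9201,-19.0155) sweep=70.3807

bisector direction at 359.8840° = (0.999998,-0.002025)
center distance |VC| = r/sin(θ/2) = 10.760607/sin(54.8096°) = 13.166978
C = V + |VC|·bis = (39.7015,-25.2346)
T_A = V + ((C−V)·d_A)·d_A = V + 7.5881·d_A = (30.8949,-31.4180)
T_B = V + ((C−V)·d_B)·d_B = V + 7.5881·d_B = (30.9201,-19.0155)
sweep = 180° − θ = 70.3807°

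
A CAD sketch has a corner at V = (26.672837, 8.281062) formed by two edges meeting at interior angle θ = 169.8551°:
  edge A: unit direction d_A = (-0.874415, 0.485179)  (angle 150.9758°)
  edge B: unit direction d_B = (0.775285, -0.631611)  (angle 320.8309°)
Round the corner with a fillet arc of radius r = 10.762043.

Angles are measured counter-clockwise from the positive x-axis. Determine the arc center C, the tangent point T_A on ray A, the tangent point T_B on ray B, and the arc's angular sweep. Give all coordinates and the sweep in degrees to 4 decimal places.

bisector direction at 235.9033° = (-0.560591,-0.828093)
center distance |VC| = r/sin(θ/2) = 10.762043/sin(84.9275°) = 10.804356
C = V + |VC|·bis = (20.6160,-0.6660)
T_A = V + ((C−V)·d_A)·d_A = V + 0.9553·d_A = (25.8375,8.7445)
T_B = V + ((C−V)·d_B)·d_B = V + 0.9553·d_B = (27.4134,7.6777)
sweep = 180° − θ = 10.1449°

center=(20.6160,-0.6660) T_A=(25.8375,8.7445) T_B=(27.4134,7.6777) sweep=10.1449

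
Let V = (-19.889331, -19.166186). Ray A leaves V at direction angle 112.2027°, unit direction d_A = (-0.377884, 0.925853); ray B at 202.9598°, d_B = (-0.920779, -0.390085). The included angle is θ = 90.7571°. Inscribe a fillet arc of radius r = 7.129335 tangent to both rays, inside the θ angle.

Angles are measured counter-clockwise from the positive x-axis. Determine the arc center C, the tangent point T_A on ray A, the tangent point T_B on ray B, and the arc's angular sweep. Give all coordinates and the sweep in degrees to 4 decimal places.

center=(-29.1487,-15.3462) T_A=(-22.5480,-12.6521) T_B=(-26.3677,-21.9107) sweep=89.2429

bisector direction at 157.5813° = (-0.924421,0.381373)
center distance |VC| = r/sin(θ/2) = 7.129335/sin(45.3785°) = 10.016443
C = V + |VC|·bis = (-29.1487,-15.3462)
T_A = V + ((C−V)·d_A)·d_A = V + 7.0357·d_A = (-22.5480,-12.6521)
T_B = V + ((C−V)·d_B)·d_B = V + 7.0357·d_B = (-26.3677,-21.9107)
sweep = 180° − θ = 89.2429°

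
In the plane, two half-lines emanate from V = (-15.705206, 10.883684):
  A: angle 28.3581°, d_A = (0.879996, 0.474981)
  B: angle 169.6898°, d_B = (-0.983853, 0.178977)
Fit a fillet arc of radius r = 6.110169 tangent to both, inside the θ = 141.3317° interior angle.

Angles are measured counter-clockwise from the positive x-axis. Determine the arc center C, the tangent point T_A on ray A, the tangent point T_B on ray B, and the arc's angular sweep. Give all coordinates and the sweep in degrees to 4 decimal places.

center=(-16.7208,17.2789) T_A=(-13.8186,11.9020) T_B=(-17.8144,11.2674) sweep=38.6683

bisector direction at 99.0240° = (-0.156847,0.987623)
center distance |VC| = r/sin(θ/2) = 6.110169/sin(70.6659°) = 6.475354
C = V + |VC|·bis = (-16.7208,17.2789)
T_A = V + ((C−V)·d_A)·d_A = V + 2.1438·d_A = (-13.8186,11.9020)
T_B = V + ((C−V)·d_B)·d_B = V + 2.1438·d_B = (-17.8144,11.2674)
sweep = 180° − θ = 38.6683°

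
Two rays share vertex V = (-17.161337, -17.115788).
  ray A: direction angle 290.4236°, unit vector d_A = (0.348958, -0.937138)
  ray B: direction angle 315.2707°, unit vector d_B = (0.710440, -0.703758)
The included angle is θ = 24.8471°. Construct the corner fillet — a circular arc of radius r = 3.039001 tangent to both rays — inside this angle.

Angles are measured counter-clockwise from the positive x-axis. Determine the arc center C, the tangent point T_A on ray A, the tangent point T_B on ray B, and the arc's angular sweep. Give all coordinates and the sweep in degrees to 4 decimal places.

center=(-9.4995,-28.9832) T_A=(-12.3474,-30.0437) T_B=(-7.3607,-26.8242) sweep=155.1529

bisector direction at 302.8471° = (0.542400,-0.840121)
center distance |VC| = r/sin(θ/2) = 3.039001/sin(12.4236°) = 14.125904
C = V + |VC|·bis = (-9.4995,-28.9832)
T_A = V + ((C−V)·d_A)·d_A = V + 13.7951·d_A = (-12.3474,-30.0437)
T_B = V + ((C−V)·d_B)·d_B = V + 13.7951·d_B = (-7.3607,-26.8242)
sweep = 180° − θ = 155.1529°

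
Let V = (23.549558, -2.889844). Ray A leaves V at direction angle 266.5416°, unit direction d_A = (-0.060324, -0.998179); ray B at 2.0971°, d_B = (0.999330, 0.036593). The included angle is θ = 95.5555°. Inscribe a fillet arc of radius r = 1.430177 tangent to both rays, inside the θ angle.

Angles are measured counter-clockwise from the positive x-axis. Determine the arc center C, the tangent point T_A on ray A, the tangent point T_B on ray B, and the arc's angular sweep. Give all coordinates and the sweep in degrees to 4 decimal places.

bisector direction at 314.3194° = (0.698657,-0.715457)
center distance |VC| = r/sin(θ/2) = 1.430177/sin(47.7777°) = 1.931253
C = V + |VC|·bis = (24.8988,-4.2716)
T_A = V + ((C−V)·d_A)·d_A = V + 1.2978·d_A = (23.4713,-4.1853)
T_B = V + ((C−V)·d_B)·d_B = V + 1.2978·d_B = (24.8465,-2.8424)
sweep = 180° − θ = 84.4445°

center=(24.8988,-4.2716) T_A=(23.4713,-4.1853) T_B=(24.8465,-2.8424) sweep=84.4445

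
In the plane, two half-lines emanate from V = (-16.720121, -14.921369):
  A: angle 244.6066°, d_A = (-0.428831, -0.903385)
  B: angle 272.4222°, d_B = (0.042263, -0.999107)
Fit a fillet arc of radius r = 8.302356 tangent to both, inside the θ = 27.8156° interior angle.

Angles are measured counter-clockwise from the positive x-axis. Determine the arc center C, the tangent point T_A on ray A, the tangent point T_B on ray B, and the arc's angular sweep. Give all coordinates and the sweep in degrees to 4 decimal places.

center=(-23.5980,-48.7710) T_A=(-31.0983,-45.2107) T_B=(-15.3031,-48.4201) sweep=152.1844

bisector direction at 258.5144° = (-0.199122,-0.979975)
center distance |VC| = r/sin(θ/2) = 8.302356/sin(13.9078°) = 34.541311
C = V + |VC|·bis = (-23.5980,-48.7710)
T_A = V + ((C−V)·d_A)·d_A = V + 33.5287·d_A = (-31.0983,-45.2107)
T_B = V + ((C−V)·d_B)·d_B = V + 33.5287·d_B = (-15.3031,-48.4201)
sweep = 180° − θ = 152.1844°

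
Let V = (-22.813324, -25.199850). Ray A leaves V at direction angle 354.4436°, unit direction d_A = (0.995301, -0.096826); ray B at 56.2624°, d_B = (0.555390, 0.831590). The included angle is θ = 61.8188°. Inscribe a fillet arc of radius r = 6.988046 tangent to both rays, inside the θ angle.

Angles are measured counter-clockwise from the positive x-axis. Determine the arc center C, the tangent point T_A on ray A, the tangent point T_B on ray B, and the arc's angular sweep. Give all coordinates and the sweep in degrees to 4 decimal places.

bisector direction at 25.3530° = (0.903687,0.428194)
center distance |VC| = r/sin(θ/2) = 6.988046/sin(30.9094°) = 13.603836
C = V + |VC|·bis = (-10.5197,-19.3748)
T_A = V + ((C−V)·d_A)·d_A = V + 11.6718·d_A = (-11.1963,-26.3300)
T_B = V + ((C−V)·d_B)·d_B = V + 11.6718·d_B = (-16.3309,-15.4937)
sweep = 180° − θ = 118.1812°

center=(-10.5197,-19.3748) T_A=(-11.1963,-26.3300) T_B=(-16.3309,-15.4937) sweep=118.1812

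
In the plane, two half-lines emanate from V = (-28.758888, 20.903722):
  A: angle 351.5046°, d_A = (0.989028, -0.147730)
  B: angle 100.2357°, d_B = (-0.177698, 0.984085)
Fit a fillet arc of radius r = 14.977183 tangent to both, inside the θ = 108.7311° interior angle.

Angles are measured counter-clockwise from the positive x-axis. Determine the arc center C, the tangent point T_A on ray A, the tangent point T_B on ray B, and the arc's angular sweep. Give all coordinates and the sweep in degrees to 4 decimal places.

bisector direction at 45.8701° = (0.696287,0.717764)
center distance |VC| = r/sin(θ/2) = 14.977183/sin(54.3655°) = 18.427772
C = V + |VC|·bis = (-15.9279,34.1305)
T_A = V + ((C−V)·d_A)·d_A = V + 10.7362·d_A = (-18.1405,19.3177)
T_B = V + ((C−V)·d_B)·d_B = V + 10.7362·d_B = (-30.6667,31.4691)
sweep = 180° − θ = 71.2689°

center=(-15.9279,34.1305) T_A=(-18.1405,19.3177) T_B=(-30.6667,31.4691) sweep=71.2689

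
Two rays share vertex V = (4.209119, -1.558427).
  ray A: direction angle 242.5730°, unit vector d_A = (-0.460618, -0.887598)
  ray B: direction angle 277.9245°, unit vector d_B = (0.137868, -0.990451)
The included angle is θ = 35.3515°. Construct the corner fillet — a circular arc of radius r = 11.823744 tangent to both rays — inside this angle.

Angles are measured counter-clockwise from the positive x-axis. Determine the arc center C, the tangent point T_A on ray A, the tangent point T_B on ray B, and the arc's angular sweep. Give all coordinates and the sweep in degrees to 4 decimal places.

center=(-2.3864,-39.9371) T_A=(-12.8811,-34.4909) T_B=(9.3244,-38.3070) sweep=144.6485

bisector direction at 260.2488° = (-0.169371,-0.985552)
center distance |VC| = r/sin(θ/2) = 11.823744/sin(17.6758°) = 38.941313
C = V + |VC|·bis = (-2.3864,-39.9371)
T_A = V + ((C−V)·d_A)·d_A = V + 37.1029·d_A = (-12.8811,-34.4909)
T_B = V + ((C−V)·d_B)·d_B = V + 37.1029·d_B = (9.3244,-38.3070)
sweep = 180° − θ = 144.6485°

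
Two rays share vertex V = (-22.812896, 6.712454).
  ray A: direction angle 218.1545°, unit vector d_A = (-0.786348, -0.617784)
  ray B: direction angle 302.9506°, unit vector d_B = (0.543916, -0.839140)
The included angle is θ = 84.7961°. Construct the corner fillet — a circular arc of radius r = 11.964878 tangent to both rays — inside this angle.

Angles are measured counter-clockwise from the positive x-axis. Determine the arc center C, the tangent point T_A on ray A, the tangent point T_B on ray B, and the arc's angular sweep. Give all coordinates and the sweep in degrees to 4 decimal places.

bisector direction at 260.5526° = (-0.164143,-0.986437)
center distance |VC| = r/sin(θ/2) = 11.964878/sin(42.3980°) = 17.744745
C = V + |VC|·bis = (-25.7256,-10.7916)
T_A = V + ((C−V)·d_A)·d_A = V + 13.1041·d_A = (-33.1173,-1.3831)
T_B = V + ((C−V)·d_B)·d_B = V + 13.1041·d_B = (-15.6854,-4.2837)
sweep = 180° − θ = 95.2039°

center=(-25.7256,-10.7916) T_A=(-33.1173,-1.3831) T_B=(-15.6854,-4.2837) sweep=95.2039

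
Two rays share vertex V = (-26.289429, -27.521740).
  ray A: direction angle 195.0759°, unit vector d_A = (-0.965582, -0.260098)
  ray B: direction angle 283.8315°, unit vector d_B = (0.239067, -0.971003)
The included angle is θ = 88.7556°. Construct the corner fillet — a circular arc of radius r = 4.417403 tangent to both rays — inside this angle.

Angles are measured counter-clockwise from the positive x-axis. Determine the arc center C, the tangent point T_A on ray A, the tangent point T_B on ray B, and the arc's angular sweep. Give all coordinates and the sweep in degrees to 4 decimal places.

bisector direction at 239.4537° = (-0.508234,-0.861219)
center distance |VC| = r/sin(θ/2) = 4.417403/sin(44.3778°) = 6.316112
C = V + |VC|·bis = (-29.4995,-32.9613)
T_A = V + ((C−V)·d_A)·d_A = V + 4.5144·d_A = (-30.6485,-28.6959)
T_B = V + ((C−V)·d_B)·d_B = V + 4.5144·d_B = (-25.2102,-31.9052)
sweep = 180° − θ = 91.2444°

center=(-29.4995,-32.9613) T_A=(-30.6485,-28.6959) T_B=(-25.2102,-31.9052) sweep=91.2444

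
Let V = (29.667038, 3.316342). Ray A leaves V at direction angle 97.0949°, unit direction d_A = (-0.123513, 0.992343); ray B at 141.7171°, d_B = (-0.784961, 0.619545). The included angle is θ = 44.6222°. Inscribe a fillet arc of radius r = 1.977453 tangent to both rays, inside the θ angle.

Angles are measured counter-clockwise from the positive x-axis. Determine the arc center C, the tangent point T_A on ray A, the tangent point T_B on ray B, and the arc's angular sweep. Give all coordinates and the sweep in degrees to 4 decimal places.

bisector direction at 119.4060° = (-0.490995,0.871162)
center distance |VC| = r/sin(θ/2) = 1.977453/sin(22.3111°) = 5.208821
C = V + |VC|·bis = (27.1095,7.8541)
T_A = V + ((C−V)·d_A)·d_A = V + 4.8189·d_A = (29.0718,8.0983)
T_B = V + ((C−V)·d_B)·d_B = V + 4.8189·d_B = (25.8844,6.3018)
sweep = 180° − θ = 135.3778°

center=(27.1095,7.8541) T_A=(29.0718,8.0983) T_B=(25.8844,6.3018) sweep=135.3778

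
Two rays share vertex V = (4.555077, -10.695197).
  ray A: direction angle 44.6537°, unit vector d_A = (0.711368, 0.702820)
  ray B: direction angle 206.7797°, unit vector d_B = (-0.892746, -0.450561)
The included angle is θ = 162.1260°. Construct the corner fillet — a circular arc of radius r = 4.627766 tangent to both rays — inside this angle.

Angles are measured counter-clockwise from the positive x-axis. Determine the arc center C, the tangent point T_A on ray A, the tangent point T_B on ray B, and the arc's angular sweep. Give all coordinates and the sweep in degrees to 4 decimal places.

center=(1.8203,-6.8917) T_A=(5.0728,-10.1837) T_B=(3.9054,-11.0231) sweep=17.8740

bisector direction at 125.7167° = (-0.583778,0.811913)
center distance |VC| = r/sin(θ/2) = 4.627766/sin(81.0630°) = 4.684639
C = V + |VC|·bis = (1.8203,-6.8917)
T_A = V + ((C−V)·d_A)·d_A = V + 0.7278·d_A = (5.0728,-10.1837)
T_B = V + ((C−V)·d_B)·d_B = V + 0.7278·d_B = (3.9054,-11.0231)
sweep = 180° − θ = 17.8740°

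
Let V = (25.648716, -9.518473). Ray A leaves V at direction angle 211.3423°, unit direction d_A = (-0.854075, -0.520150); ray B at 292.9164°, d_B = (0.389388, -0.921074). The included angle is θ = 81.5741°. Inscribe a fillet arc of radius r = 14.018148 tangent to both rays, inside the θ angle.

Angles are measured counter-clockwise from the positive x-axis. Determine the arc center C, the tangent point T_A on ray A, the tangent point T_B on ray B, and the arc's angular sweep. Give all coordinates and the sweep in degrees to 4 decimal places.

center=(19.0636,-29.9422) T_A=(11.7720,-17.9697) T_B=(31.9753,-24.4837) sweep=98.4259

bisector direction at 252.1294° = (-0.306869,-0.951752)
center distance |VC| = r/sin(θ/2) = 14.018148/sin(40.7871°) = 21.459103
C = V + |VC|·bis = (19.0636,-29.9422)
T_A = V + ((C−V)·d_A)·d_A = V + 16.2476·d_A = (11.7720,-17.9697)
T_B = V + ((C−V)·d_B)·d_B = V + 16.2476·d_B = (31.9753,-24.4837)
sweep = 180° − θ = 98.4259°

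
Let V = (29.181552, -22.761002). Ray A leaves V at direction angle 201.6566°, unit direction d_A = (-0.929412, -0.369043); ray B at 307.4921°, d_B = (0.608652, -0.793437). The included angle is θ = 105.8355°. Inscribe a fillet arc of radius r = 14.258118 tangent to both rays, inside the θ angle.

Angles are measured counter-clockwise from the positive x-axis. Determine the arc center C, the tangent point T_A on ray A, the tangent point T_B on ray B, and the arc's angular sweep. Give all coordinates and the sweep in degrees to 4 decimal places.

center=(24.4277,-39.9896) T_A=(19.1658,-26.7380) T_B=(35.7406,-31.3114) sweep=74.1645

bisector direction at 254.5743° = (-0.265988,-0.963976)
center distance |VC| = r/sin(θ/2) = 14.258118/sin(52.9177°) = 17.872450
C = V + |VC|·bis = (24.4277,-39.9896)
T_A = V + ((C−V)·d_A)·d_A = V + 10.7764·d_A = (19.1658,-26.7380)
T_B = V + ((C−V)·d_B)·d_B = V + 10.7764·d_B = (35.7406,-31.3114)
sweep = 180° − θ = 74.1645°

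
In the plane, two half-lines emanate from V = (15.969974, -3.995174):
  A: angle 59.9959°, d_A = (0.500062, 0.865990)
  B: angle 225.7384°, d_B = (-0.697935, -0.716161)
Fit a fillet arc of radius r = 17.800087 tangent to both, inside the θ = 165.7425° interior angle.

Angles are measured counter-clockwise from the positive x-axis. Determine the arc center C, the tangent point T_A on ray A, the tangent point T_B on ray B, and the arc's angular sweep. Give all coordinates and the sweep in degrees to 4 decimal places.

center=(1.6685,6.8338) T_A=(17.0832,-2.0673) T_B=(14.4162,-5.5895) sweep=14.2575

bisector direction at 142.8672° = (-0.797238,0.603665)
center distance |VC| = r/sin(θ/2) = 17.800087/sin(82.8713°) = 17.938757
C = V + |VC|·bis = (1.6685,6.8338)
T_A = V + ((C−V)·d_A)·d_A = V + 2.2262·d_A = (17.0832,-2.0673)
T_B = V + ((C−V)·d_B)·d_B = V + 2.2262·d_B = (14.4162,-5.5895)
sweep = 180° − θ = 14.2575°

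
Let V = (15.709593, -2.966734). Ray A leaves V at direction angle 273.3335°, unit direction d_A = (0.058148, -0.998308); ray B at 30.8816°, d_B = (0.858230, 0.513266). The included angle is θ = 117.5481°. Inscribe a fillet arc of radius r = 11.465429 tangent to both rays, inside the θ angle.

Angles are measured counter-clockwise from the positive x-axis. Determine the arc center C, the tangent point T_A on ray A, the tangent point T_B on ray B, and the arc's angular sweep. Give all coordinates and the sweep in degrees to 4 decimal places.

bisector direction at 332.1076° = (0.883827,-0.467813)
center distance |VC| = r/sin(θ/2) = 11.465429/sin(58.7741°) = 13.407827
C = V + |VC|·bis = (27.5598,-9.2391)
T_A = V + ((C−V)·d_A)·d_A = V + 6.9508·d_A = (16.1138,-9.9058)
T_B = V + ((C−V)·d_B)·d_B = V + 6.9508·d_B = (21.6750,0.6009)
sweep = 180° − θ = 62.4519°

center=(27.5598,-9.2391) T_A=(16.1138,-9.9058) T_B=(21.6750,0.6009) sweep=62.4519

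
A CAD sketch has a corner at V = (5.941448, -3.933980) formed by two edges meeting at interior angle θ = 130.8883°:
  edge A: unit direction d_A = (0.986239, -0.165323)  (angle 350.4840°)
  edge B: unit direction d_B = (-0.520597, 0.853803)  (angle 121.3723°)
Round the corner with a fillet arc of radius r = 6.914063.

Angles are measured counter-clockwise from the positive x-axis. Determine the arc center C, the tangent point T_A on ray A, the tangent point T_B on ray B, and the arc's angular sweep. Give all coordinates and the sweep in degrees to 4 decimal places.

bisector direction at 55.9282° = (0.560232,0.828336)
center distance |VC| = r/sin(θ/2) = 6.914063/sin(65.4441°) = 7.601575
C = V + |VC|·bis = (10.2001,2.3627)
T_A = V + ((C−V)·d_A)·d_A = V + 3.1591·d_A = (9.0570,-4.4562)
T_B = V + ((C−V)·d_B)·d_B = V + 3.1591·d_B = (4.2968,-1.2368)
sweep = 180° − θ = 49.1117°

center=(10.2001,2.3627) T_A=(9.0570,-4.4562) T_B=(4.2968,-1.2368) sweep=49.1117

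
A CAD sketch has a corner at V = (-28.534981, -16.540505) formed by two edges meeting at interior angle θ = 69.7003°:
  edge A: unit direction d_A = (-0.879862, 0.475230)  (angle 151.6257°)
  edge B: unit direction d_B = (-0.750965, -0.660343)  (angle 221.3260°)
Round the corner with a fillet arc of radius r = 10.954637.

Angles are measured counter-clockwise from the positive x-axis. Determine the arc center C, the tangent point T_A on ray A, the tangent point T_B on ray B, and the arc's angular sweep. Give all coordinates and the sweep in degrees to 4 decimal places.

center=(-47.5832,-18.7026) T_A=(-42.3772,-9.0641) T_B=(-40.3493,-26.9292) sweep=110.2997

bisector direction at 186.4759° = (-0.993619,-0.112784)
center distance |VC| = r/sin(θ/2) = 10.954637/sin(34.8501°) = 19.170497
C = V + |VC|·bis = (-47.5832,-18.7026)
T_A = V + ((C−V)·d_A)·d_A = V + 15.7323·d_A = (-42.3772,-9.0641)
T_B = V + ((C−V)·d_B)·d_B = V + 15.7323·d_B = (-40.3493,-26.9292)
sweep = 180° − θ = 110.2997°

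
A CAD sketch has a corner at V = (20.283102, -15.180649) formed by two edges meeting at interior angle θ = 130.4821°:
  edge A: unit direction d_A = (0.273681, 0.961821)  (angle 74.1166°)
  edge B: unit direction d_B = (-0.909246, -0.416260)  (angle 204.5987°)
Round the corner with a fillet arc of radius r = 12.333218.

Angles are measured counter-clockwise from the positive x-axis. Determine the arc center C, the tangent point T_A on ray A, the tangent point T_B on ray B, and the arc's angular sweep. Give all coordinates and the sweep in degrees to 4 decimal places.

center=(9.9775,-6.3344) T_A=(21.8398,-9.7098) T_B=(15.1113,-17.5483) sweep=49.5179

bisector direction at 139.3577° = (-0.758790,0.651335)
center distance |VC| = r/sin(θ/2) = 12.333218/sin(65.2411°) = 13.581676
C = V + |VC|·bis = (9.9775,-6.3344)
T_A = V + ((C−V)·d_A)·d_A = V + 5.6880·d_A = (21.8398,-9.7098)
T_B = V + ((C−V)·d_B)·d_B = V + 5.6880·d_B = (15.1113,-17.5483)
sweep = 180° − θ = 49.5179°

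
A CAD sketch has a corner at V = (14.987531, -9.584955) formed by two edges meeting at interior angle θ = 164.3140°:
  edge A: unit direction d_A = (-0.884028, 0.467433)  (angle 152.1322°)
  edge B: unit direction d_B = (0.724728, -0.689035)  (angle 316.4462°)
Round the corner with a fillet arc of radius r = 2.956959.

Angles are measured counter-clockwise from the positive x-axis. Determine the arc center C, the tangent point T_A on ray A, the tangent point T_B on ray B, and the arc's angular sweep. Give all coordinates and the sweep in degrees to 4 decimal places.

bisector direction at 234.2892° = (-0.583694,-0.811974)
center distance |VC| = r/sin(θ/2) = 2.956959/sin(82.1570°) = 2.984880
C = V + |VC|·bis = (13.2453,-12.0086)
T_A = V + ((C−V)·d_A)·d_A = V + 0.4073·d_A = (14.6275,-9.3946)
T_B = V + ((C−V)·d_B)·d_B = V + 0.4073·d_B = (15.2827,-9.8656)
sweep = 180° − θ = 15.6860°

center=(13.2453,-12.0086) T_A=(14.6275,-9.3946) T_B=(15.2827,-9.8656) sweep=15.6860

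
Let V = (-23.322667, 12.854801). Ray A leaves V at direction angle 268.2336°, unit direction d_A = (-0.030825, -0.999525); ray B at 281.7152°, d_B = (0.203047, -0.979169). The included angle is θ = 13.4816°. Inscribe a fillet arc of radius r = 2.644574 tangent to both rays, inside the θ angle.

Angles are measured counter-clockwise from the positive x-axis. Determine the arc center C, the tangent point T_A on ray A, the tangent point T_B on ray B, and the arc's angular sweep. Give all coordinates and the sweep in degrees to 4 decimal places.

bisector direction at 274.9744° = (0.086711,-0.996234)
center distance |VC| = r/sin(θ/2) = 2.644574/sin(6.7408°) = 22.530418
C = V + |VC|·bis = (-21.3690,-9.5908)
T_A = V + ((C−V)·d_A)·d_A = V + 22.3747·d_A = (-24.0124,-9.5092)
T_B = V + ((C−V)·d_B)·d_B = V + 22.3747·d_B = (-18.7796,-9.0538)
sweep = 180° − θ = 166.5184°

center=(-21.3690,-9.5908) T_A=(-24.0124,-9.5092) T_B=(-18.7796,-9.0538) sweep=166.5184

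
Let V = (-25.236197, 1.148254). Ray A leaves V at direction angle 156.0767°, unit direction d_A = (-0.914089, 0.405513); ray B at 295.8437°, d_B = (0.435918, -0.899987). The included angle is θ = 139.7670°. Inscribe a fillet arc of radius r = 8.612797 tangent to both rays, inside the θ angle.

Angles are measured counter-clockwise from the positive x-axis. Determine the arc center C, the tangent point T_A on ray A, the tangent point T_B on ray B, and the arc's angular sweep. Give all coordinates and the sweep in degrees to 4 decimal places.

center=(-31.6124,-5.4454) T_A=(-28.1198,2.4275) T_B=(-23.8610,-1.6909) sweep=40.2330

bisector direction at 225.9602° = (-0.695158,-0.718857)
center distance |VC| = r/sin(θ/2) = 8.612797/sin(69.8835°) = 9.172354
C = V + |VC|·bis = (-31.6124,-5.4454)
T_A = V + ((C−V)·d_A)·d_A = V + 3.1546·d_A = (-28.1198,2.4275)
T_B = V + ((C−V)·d_B)·d_B = V + 3.1546·d_B = (-23.8610,-1.6909)
sweep = 180° − θ = 40.2330°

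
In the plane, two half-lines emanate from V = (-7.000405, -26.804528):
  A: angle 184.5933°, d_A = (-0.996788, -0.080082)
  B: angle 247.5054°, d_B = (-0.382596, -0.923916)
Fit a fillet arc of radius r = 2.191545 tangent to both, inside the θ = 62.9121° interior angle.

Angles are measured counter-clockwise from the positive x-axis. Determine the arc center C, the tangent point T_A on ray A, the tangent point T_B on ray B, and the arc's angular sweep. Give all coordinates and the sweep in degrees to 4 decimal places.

bisector direction at 216.0494° = (-0.808510,-0.588482)
center distance |VC| = r/sin(θ/2) = 2.191545/sin(31.4561°) = 4.199614
C = V + |VC|·bis = (-10.3958,-29.2759)
T_A = V + ((C−V)·d_A)·d_A = V + 3.5824·d_A = (-10.5713,-27.0914)
T_B = V + ((C−V)·d_B)·d_B = V + 3.5824·d_B = (-8.3710,-30.1144)
sweep = 180° − θ = 117.0879°

center=(-10.3958,-29.2759) T_A=(-10.5713,-27.0914) T_B=(-8.3710,-30.1144) sweep=117.0879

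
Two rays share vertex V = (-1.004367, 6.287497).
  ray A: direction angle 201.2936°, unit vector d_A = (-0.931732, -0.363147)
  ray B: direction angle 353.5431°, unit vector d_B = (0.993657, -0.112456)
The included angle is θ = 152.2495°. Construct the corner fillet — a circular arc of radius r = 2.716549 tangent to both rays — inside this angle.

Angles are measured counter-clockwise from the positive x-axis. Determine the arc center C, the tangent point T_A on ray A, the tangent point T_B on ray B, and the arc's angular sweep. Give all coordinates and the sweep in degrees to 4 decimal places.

center=(-0.6431,3.5127) T_A=(-1.6296,6.0438) T_B=(-0.3376,6.2120) sweep=27.7505

bisector direction at 277.4183° = (0.129113,-0.991630)
center distance |VC| = r/sin(θ/2) = 2.716549/sin(76.1248°) = 2.798200
C = V + |VC|·bis = (-0.6431,3.5127)
T_A = V + ((C−V)·d_A)·d_A = V + 0.6710·d_A = (-1.6296,6.0438)
T_B = V + ((C−V)·d_B)·d_B = V + 0.6710·d_B = (-0.3376,6.2120)
sweep = 180° − θ = 27.7505°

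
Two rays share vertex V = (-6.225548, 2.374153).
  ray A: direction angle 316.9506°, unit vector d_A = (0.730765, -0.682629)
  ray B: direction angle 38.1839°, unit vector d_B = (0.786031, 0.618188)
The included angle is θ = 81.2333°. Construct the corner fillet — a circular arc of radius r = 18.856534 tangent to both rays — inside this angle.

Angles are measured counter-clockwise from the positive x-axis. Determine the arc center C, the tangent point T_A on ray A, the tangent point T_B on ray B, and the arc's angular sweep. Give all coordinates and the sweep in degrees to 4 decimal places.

bisector direction at 357.5673° = (0.999099,-0.042447)
center distance |VC| = r/sin(θ/2) = 18.856534/sin(40.6166°) = 28.965720
C = V + |VC|·bis = (22.7141,1.1447)
T_A = V + ((C−V)·d_A)·d_A = V + 21.9874·d_A = (9.8421,-12.6351)
T_B = V + ((C−V)·d_B)·d_B = V + 21.9874·d_B = (11.0572,15.9665)
sweep = 180° − θ = 98.7667°

center=(22.7141,1.1447) T_A=(9.8421,-12.6351) T_B=(11.0572,15.9665) sweep=98.7667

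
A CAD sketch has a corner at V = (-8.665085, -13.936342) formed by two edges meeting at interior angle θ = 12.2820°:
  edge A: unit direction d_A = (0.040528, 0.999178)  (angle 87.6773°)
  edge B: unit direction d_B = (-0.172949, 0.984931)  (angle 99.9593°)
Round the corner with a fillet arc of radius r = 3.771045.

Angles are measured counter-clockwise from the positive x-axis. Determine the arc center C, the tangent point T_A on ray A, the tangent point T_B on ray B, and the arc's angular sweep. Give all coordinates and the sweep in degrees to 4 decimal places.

center=(-11.0126,21.2369) T_A=(-7.2446,21.0840) T_B=(-14.7268,20.5847) sweep=167.7180

bisector direction at 93.8183° = (-0.066593,0.997780)
center distance |VC| = r/sin(θ/2) = 3.771045/sin(6.1410°) = 35.251457
C = V + |VC|·bis = (-11.0126,21.2369)
T_A = V + ((C−V)·d_A)·d_A = V + 35.0492·d_A = (-7.2446,21.0840)
T_B = V + ((C−V)·d_B)·d_B = V + 35.0492·d_B = (-14.7268,20.5847)
sweep = 180° − θ = 167.7180°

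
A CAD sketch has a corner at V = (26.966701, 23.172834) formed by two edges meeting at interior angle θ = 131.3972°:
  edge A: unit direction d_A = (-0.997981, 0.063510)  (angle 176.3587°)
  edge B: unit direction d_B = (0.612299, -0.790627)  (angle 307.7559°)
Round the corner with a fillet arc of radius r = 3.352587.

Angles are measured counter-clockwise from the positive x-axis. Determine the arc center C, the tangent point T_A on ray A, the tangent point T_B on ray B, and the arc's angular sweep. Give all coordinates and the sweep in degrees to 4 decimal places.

center=(25.2430,19.9232) T_A=(25.4559,23.2690) T_B=(27.8936,21.9759) sweep=48.6028

bisector direction at 242.0573° = (-0.468588,-0.883417)
center distance |VC| = r/sin(θ/2) = 3.352587/sin(65.6986°) = 3.678530
C = V + |VC|·bis = (25.2430,19.9232)
T_A = V + ((C−V)·d_A)·d_A = V + 1.5138·d_A = (25.4559,23.2690)
T_B = V + ((C−V)·d_B)·d_B = V + 1.5138·d_B = (27.8936,21.9759)
sweep = 180° − θ = 48.6028°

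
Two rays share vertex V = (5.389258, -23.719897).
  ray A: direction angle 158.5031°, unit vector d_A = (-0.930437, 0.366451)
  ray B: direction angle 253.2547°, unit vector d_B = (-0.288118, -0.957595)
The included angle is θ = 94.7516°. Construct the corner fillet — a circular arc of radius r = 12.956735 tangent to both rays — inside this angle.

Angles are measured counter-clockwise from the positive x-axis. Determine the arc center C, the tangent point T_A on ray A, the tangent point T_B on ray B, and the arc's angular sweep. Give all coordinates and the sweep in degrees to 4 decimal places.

center=(-10.4537,-31.4056) T_A=(-5.7057,-19.3502) T_B=(1.9536,-35.1387) sweep=85.2484

bisector direction at 205.8789° = (-0.899719,-0.436470)
center distance |VC| = r/sin(θ/2) = 12.956735/sin(47.3758°) = 17.608778
C = V + |VC|·bis = (-10.4537,-31.4056)
T_A = V + ((C−V)·d_A)·d_A = V + 11.9244·d_A = (-5.7057,-19.3502)
T_B = V + ((C−V)·d_B)·d_B = V + 11.9244·d_B = (1.9536,-35.1387)
sweep = 180° − θ = 85.2484°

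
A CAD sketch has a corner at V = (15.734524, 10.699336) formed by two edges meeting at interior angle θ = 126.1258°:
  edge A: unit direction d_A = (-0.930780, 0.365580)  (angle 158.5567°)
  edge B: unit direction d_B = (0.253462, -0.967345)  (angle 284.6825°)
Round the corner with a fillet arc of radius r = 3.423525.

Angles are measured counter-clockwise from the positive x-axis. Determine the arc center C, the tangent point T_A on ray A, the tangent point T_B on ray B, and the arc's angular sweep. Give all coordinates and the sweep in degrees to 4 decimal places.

center=(12.8637,8.1488) T_A=(14.1153,11.3353) T_B=(16.1755,9.0165) sweep=53.8742

bisector direction at 221.6196° = (-0.747571,-0.664182)
center distance |VC| = r/sin(θ/2) = 3.423525/sin(63.0629°) = 3.840166
C = V + |VC|·bis = (12.8637,8.1488)
T_A = V + ((C−V)·d_A)·d_A = V + 1.7396·d_A = (14.1153,11.3353)
T_B = V + ((C−V)·d_B)·d_B = V + 1.7396·d_B = (16.1755,9.0165)
sweep = 180° − θ = 53.8742°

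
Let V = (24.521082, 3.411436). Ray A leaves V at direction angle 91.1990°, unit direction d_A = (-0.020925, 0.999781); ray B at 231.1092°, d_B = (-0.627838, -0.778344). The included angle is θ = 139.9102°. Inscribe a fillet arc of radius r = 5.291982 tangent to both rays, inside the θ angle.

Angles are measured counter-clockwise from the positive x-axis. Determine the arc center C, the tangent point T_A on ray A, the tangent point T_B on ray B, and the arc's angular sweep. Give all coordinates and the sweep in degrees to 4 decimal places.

bisector direction at 161.1541° = (-0.946391,0.323024)
center distance |VC| = r/sin(θ/2) = 5.291982/sin(69.9551°) = 5.633218
C = V + |VC|·bis = (19.1899,5.2311)
T_A = V + ((C−V)·d_A)·d_A = V + 1.9308·d_A = (24.4807,5.3418)
T_B = V + ((C−V)·d_B)·d_B = V + 1.9308·d_B = (23.3088,1.9086)
sweep = 180° − θ = 40.0898°

center=(19.1899,5.2311) T_A=(24.4807,5.3418) T_B=(23.3088,1.9086) sweep=40.0898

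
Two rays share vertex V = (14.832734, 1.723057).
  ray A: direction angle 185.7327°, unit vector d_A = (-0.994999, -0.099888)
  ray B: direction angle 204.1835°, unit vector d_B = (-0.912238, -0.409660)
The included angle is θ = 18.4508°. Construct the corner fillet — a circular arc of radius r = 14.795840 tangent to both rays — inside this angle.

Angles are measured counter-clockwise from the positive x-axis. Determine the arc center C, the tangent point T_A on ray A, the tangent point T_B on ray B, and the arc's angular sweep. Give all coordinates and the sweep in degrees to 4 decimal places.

center=(-74.3301,-22.0982) T_A=(-75.8080,-7.3763) T_B=(-68.2689,-35.5955) sweep=161.5492

bisector direction at 194.9581° = (-0.966115,-0.258113)
center distance |VC| = r/sin(θ/2) = 14.795840/sin(9.2254°) = 92.290122
C = V + |VC|·bis = (-74.3301,-22.0982)
T_A = V + ((C−V)·d_A)·d_A = V + 91.0964·d_A = (-75.8080,-7.3763)
T_B = V + ((C−V)·d_B)·d_B = V + 91.0964·d_B = (-68.2689,-35.5955)
sweep = 180° − θ = 161.5492°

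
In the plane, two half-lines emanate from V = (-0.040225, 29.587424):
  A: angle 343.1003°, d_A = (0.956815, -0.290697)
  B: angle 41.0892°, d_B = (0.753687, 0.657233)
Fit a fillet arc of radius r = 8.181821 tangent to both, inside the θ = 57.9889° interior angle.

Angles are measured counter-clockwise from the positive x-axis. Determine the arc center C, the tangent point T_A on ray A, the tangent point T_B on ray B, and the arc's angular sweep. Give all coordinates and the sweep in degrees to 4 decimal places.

center=(16.4644,33.1241) T_A=(14.0860,25.2956) T_B=(11.0870,39.2907) sweep=122.0111

bisector direction at 12.0948° = (0.977802,0.209529)
center distance |VC| = r/sin(θ/2) = 8.181821/sin(28.9945°) = 16.879308
C = V + |VC|·bis = (16.4644,33.1241)
T_A = V + ((C−V)·d_A)·d_A = V + 14.7638·d_A = (14.0860,25.2956)
T_B = V + ((C−V)·d_B)·d_B = V + 14.7638·d_B = (11.0870,39.2907)
sweep = 180° − θ = 122.0111°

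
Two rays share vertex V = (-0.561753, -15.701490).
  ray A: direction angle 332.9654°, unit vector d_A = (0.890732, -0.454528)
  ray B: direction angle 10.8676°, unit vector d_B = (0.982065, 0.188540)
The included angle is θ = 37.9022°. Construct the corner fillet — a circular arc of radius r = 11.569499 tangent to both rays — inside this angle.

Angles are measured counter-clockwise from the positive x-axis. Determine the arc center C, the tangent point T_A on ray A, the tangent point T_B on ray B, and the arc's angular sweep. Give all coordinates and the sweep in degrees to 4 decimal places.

bisector direction at 351.9165° = (0.990064,-0.140616)
center distance |VC| = r/sin(θ/2) = 11.569499/sin(18.9511°) = 35.624649
C = V + |VC|·bis = (34.7089,-20.7109)
T_A = V + ((C−V)·d_A)·d_A = V + 33.6937·d_A = (29.4503,-31.0162)
T_B = V + ((C−V)·d_B)·d_B = V + 33.6937·d_B = (32.5276,-9.3489)
sweep = 180° − θ = 142.0978°

center=(34.7089,-20.7109) T_A=(29.4503,-31.0162) T_B=(32.5276,-9.3489) sweep=142.0978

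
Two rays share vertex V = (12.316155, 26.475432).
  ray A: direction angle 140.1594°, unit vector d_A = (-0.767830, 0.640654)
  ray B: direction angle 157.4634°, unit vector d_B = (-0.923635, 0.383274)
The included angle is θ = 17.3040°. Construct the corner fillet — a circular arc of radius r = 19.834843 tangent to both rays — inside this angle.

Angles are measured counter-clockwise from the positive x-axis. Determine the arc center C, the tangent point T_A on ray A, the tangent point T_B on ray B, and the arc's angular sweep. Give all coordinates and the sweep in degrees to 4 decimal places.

bisector direction at 148.8114° = (-0.855467,0.517857)
center distance |VC| = r/sin(θ/2) = 19.834843/sin(8.6520°) = 131.851983
C = V + |VC|·bis = (-100.4789,94.7559)
T_A = V + ((C−V)·d_A)·d_A = V + 130.3515·d_A = (-87.7716,109.9857)
T_B = V + ((C−V)·d_B)·d_B = V + 130.3515·d_B = (-108.0811,76.4357)
sweep = 180° − θ = 162.6960°

center=(-100.4789,94.7559) T_A=(-87.7716,109.9857) T_B=(-108.0811,76.4357) sweep=162.6960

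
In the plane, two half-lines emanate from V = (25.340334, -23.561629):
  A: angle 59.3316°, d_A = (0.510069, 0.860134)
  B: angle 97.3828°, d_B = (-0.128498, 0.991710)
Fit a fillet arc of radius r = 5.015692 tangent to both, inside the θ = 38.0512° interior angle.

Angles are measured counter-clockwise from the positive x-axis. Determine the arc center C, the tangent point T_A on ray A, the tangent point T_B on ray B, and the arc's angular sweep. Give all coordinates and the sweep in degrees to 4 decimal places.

bisector direction at 78.3572° = (0.201810,0.979425)
center distance |VC| = r/sin(θ/2) = 5.015692/sin(19.0256°) = 15.386003
C = V + |VC|·bis = (28.4454,-8.4922)
T_A = V + ((C−V)·d_A)·d_A = V + 14.5455·d_A = (32.7595,-11.0505)
T_B = V + ((C−V)·d_B)·d_B = V + 14.5455·d_B = (23.4713,-9.1367)
sweep = 180° − θ = 141.9488°

center=(28.4454,-8.4922) T_A=(32.7595,-11.0505) T_B=(23.4713,-9.1367) sweep=141.9488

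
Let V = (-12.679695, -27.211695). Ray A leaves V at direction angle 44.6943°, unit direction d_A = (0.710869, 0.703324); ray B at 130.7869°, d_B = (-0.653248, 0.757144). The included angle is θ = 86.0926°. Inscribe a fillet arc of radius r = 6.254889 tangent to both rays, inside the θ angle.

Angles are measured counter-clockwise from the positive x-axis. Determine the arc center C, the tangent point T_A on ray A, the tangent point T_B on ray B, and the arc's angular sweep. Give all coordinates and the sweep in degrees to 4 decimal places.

bisector direction at 87.7406° = (0.039424,0.999223)
center distance |VC| = r/sin(θ/2) = 6.254889/sin(43.0463°) = 9.163476
C = V + |VC|·bis = (-12.3184,-18.0553)
T_A = V + ((C−V)·d_A)·d_A = V + 6.6967·d_A = (-7.9192,-22.5018)
T_B = V + ((C−V)·d_B)·d_B = V + 6.6967·d_B = (-17.0543,-22.1413)
sweep = 180° − θ = 93.9074°

center=(-12.3184,-18.0553) T_A=(-7.9192,-22.5018) T_B=(-17.0543,-22.1413) sweep=93.9074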